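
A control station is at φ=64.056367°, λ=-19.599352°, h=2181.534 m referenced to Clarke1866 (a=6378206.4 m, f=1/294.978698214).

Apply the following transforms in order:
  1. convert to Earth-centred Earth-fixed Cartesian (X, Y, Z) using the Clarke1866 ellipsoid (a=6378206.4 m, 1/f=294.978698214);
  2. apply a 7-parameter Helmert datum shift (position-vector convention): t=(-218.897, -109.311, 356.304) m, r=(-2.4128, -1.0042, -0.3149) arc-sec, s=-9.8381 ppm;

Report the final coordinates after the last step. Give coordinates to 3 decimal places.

X=2636557.727 m, Y=-938937.230 m, Z=5714559.794 m

start: φ=64.056367°, λ=-19.599352°, h=2181.534 m
→ ECEF (a=6378206.400, f=1/294.978698214): X=2636831.8179, Y=-938899.9725, Z=5714235.8877
→ Helmert 7p (PV): X=2636557.7266, Y=-938937.2300, Z=5714559.7945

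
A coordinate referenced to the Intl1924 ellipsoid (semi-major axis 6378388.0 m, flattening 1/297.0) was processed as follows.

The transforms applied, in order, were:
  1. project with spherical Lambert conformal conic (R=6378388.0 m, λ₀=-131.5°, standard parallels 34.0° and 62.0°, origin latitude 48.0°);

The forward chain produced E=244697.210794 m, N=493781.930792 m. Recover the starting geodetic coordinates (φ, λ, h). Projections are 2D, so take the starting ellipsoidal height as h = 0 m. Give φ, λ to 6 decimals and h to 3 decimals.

start: E=244697.2108, N=493781.9308 m
→ lcc⁻¹: φ=52.51439700°, λ=-127.78368100°

φ=52.514397°, λ=-127.783681°, h=0.000 m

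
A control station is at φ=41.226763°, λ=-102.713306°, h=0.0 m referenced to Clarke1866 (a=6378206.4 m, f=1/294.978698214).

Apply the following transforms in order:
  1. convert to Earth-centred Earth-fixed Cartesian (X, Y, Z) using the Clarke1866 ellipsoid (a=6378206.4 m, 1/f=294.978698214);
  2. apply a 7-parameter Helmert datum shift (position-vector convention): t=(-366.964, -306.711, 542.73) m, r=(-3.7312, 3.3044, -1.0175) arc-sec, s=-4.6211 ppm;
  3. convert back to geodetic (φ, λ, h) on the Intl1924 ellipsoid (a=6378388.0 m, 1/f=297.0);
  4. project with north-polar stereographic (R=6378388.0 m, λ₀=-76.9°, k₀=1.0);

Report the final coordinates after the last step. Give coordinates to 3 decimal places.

E=-2518420.730 m, N=-5205783.601 m

start: φ=41.226763°, λ=-102.713306°, h=0.000 m
→ ECEF (a=6378206.400, f=1/294.978698214): X=-1057265.0635, Y=-4686380.2235, Z=4181197.0785
→ Helmert 7p (PV): X=-1057583.2763, Y=-4686584.4279, Z=4181822.1976
→ geod (Bowring, a=6378388.000): φ=41.22809109°, λ=-102.71647191°, h=369.3466 m
→ stereo (R=6378388.0, λ₀=-76.9°): E=-2518420.7299, N=-5205783.6010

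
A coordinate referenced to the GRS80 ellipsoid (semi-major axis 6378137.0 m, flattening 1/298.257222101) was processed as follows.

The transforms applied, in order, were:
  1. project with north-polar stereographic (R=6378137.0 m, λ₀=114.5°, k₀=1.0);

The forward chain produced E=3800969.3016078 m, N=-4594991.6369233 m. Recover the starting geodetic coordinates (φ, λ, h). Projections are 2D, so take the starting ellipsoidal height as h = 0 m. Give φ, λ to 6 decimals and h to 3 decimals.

φ=39.889497°, λ=154.097495°, h=0.000 m

start: E=3800969.3016, N=-4594991.6369 m
→ stereo⁻¹: φ=39.88949700°, λ=154.09749500°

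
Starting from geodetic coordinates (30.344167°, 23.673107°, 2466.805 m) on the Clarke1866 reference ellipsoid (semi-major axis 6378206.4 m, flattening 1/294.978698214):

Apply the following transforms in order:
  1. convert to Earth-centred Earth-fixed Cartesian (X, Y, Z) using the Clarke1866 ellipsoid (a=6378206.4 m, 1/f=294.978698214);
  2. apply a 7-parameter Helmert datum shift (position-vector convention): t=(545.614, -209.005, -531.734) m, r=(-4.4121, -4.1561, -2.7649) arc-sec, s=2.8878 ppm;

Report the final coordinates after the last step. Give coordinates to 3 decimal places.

X=5048076.146 m, Y=2212693.066 m, Z=3203961.322 m

start: φ=30.344167°, λ=23.673107°, h=2466.805 m
→ ECEF (a=6378206.400, f=1/294.978698214): X=5047550.8602, Y=2212894.7973, Z=3204429.4321
→ Helmert 7p (PV): X=5048076.1463, Y=2212693.0665, Z=3203961.3220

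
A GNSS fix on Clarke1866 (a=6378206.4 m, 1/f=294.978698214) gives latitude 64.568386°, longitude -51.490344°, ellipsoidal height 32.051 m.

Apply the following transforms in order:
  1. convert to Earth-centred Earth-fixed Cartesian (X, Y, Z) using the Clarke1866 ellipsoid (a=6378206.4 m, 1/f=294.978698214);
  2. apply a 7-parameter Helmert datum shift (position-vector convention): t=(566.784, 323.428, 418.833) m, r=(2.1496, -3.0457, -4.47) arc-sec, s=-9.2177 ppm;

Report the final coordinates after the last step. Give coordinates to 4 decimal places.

start: φ=64.568386°, λ=-51.490344°, h=32.051 m
→ ECEF (a=6378206.400, f=1/294.978698214): X=1710173.9935, Y=-2149239.7977, Z=5737046.3033
→ Helmert 7p (PV): X=1710593.7253, Y=-2148993.4082, Z=5737415.1078

X=1710593.7253 m, Y=-2148993.4082 m, Z=5737415.1078 m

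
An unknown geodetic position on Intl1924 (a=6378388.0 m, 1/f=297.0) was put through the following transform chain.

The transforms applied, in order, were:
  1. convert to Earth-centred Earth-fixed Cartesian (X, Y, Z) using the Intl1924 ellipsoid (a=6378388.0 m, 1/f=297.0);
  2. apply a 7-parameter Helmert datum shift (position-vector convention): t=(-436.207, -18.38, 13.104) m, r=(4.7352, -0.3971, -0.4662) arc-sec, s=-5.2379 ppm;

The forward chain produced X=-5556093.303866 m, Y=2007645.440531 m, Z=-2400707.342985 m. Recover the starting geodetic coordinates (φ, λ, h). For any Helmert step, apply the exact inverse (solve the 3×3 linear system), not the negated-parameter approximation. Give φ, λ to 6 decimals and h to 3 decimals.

start: X=-5556093.3039, Y=2007645.4405, Z=-2400707.3430 m
→ Helmert⁻¹: X=-5555695.3565, Y=2007606.6653, Z=-2400768.4144
→ geod (Bowring, a=6378388.000): φ=-22.25226400°, λ=160.13216600°, h=1183.0470 m

φ=-22.252264°, λ=160.132166°, h=1183.047 m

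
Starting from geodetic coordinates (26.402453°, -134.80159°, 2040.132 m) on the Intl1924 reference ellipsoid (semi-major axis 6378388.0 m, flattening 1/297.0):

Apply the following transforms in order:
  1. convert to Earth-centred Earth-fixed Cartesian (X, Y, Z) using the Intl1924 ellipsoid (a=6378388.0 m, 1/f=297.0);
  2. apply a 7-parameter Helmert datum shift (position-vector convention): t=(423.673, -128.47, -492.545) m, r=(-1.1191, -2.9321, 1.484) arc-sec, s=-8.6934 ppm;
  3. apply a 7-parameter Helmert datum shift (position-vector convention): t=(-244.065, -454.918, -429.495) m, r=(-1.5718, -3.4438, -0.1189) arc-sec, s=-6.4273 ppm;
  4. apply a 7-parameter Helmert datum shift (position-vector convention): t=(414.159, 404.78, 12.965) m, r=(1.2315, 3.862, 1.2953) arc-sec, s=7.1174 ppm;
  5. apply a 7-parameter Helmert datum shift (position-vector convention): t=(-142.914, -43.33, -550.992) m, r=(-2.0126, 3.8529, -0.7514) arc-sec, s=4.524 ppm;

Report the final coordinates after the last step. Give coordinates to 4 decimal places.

start: φ=26.402453°, λ=-134.801590°, h=2040.132 m
→ ECEF (a=6378388.000, f=1/297.0): X=-4029707.1140, Y=-4057713.2167, Z=2820014.3176
→ Helmert 7p (PV): X=-4029259.3025, Y=-4057820.1034, Z=2819461.9895
→ Helmert 7p (PV): X=-4029526.8828, Y=-4058225.1329, Z=2818978.0225
→ Helmert 7p (PV): X=-4029063.1370, Y=-4057891.3725, Z=2819062.2689
→ Helmert 7p (PV): X=-4029186.4024, Y=-4057910.8761, Z=2818638.8856

X=-4029186.4024 m, Y=-4057910.8761 m, Z=2818638.8856 m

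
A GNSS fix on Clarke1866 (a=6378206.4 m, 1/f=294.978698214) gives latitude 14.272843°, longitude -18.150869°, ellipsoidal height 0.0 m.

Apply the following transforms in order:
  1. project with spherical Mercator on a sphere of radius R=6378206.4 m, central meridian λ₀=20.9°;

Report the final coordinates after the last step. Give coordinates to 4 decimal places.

start: φ=14.272843°, λ=-18.150869°, h=0.000 m
→ merc (R=6378206.4, λ₀=20.9°): E=-4347170.1528, N=1605555.2976

E=-4347170.1528 m, N=1605555.2976 m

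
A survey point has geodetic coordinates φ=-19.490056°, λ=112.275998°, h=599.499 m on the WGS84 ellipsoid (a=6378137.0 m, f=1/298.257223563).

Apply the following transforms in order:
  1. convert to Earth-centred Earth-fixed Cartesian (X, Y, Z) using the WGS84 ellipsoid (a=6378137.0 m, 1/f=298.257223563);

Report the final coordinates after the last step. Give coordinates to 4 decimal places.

X=-2280276.4809 m, Y=5566529.5526 m, Z=-2114764.6463 m

start: φ=-19.490056°, λ=112.275998°, h=599.499 m
→ ECEF (a=6378137.000, f=1/298.257223563): X=-2280276.4809, Y=5566529.5526, Z=-2114764.6463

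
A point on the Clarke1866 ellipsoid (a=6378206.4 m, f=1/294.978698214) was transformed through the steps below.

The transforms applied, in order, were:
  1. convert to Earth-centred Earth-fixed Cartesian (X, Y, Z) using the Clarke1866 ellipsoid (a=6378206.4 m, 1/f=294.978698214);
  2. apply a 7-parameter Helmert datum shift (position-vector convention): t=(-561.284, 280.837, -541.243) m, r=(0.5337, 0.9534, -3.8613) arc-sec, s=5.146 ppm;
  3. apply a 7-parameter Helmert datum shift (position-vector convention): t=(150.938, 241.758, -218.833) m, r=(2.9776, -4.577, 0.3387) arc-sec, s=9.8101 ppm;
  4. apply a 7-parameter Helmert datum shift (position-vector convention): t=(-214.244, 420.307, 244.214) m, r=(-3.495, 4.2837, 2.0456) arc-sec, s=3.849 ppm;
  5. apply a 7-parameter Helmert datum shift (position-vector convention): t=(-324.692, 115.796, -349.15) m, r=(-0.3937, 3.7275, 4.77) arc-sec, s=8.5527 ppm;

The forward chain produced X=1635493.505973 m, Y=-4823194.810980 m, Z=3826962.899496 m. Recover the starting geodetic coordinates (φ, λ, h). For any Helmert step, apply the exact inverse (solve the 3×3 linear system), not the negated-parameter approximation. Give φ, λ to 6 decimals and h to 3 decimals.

φ=37.108574°, λ=-71.264274°, h=1545.595 m

start: X=1635493.5060, Y=-4823194.8110, Z=3826962.8995 m
→ Helmert⁻¹: X=1635623.5006, Y=-4823314.4850, Z=3827299.6677
→ Helmert⁻¹: X=1635704.1301, Y=-4823797.2929, Z=3826992.9581
→ Helmert⁻¹: X=1635614.1515, Y=-4823939.1639, Z=3827207.5894
→ Helmert⁻¹: X=1636239.6319, Y=-4824154.6409, Z=3827749.1802
→ geod (Bowring, a=6378206.400): φ=37.10857400°, λ=-71.26427400°, h=1545.5950 m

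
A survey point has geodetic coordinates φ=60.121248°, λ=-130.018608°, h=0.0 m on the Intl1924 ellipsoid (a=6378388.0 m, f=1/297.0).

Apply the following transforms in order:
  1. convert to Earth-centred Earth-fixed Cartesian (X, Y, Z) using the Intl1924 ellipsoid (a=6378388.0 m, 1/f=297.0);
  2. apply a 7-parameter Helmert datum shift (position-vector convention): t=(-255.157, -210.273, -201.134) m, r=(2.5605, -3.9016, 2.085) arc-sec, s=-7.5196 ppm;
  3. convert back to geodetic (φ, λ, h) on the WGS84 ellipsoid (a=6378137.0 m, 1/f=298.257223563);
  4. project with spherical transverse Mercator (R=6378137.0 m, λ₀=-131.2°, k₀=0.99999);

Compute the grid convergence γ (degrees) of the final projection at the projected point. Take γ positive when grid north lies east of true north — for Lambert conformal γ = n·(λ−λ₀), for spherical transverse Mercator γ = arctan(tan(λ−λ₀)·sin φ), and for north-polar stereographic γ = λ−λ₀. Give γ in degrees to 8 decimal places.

start: φ=60.121248°, λ=-130.018608°, h=0.000 m
→ ECEF (a=6378388.000, f=1/297.0): X=-2048429.6528, Y=-2439613.8827, Z=5507337.8076
→ Helmert 7p (PV): X=-2048748.9193, Y=-2439894.8826, Z=5507026.2296
→ geod (Bowring, a=6378137.000): φ=60.11587274°, λ=-130.01975559°, h=121.7075 m
→ into tm (λ₀=-131.2°): φ=60.11587274°, λ−λ₀=1.18024441°
convergence γ = 1.02334892°

1.02334892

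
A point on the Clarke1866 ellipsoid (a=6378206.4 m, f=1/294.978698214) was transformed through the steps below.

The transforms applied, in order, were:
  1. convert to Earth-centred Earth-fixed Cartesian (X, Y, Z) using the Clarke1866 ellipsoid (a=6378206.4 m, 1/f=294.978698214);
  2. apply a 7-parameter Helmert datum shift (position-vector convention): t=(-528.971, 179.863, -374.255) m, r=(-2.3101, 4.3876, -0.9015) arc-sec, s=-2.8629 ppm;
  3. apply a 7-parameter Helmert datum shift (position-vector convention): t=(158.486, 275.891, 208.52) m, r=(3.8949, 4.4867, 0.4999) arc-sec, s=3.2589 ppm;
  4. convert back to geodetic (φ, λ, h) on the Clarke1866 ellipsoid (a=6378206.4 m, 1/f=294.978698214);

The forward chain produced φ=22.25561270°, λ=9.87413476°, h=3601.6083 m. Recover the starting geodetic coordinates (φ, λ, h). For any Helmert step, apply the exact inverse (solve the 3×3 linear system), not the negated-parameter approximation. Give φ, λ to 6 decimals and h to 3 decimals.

start: φ=22.255613°, λ=9.874135°, h=3601.608 m
→ ECEF (a=6378206.400, f=1/294.978698214): X=5821718.1323, Y=1013344.5079, Z=2401856.1121
→ Helmert⁻¹: X=5821490.8867, Y=1013096.5588, Z=2401747.2649
→ Helmert⁻¹: X=5821980.9984, Y=1012918.1366, Z=2402263.5847
→ geod (Bowring, a=6378206.400): φ=22.25838100°, λ=9.86962500°, h=3927.9690 m

φ=22.258381°, λ=9.869625°, h=3927.969 m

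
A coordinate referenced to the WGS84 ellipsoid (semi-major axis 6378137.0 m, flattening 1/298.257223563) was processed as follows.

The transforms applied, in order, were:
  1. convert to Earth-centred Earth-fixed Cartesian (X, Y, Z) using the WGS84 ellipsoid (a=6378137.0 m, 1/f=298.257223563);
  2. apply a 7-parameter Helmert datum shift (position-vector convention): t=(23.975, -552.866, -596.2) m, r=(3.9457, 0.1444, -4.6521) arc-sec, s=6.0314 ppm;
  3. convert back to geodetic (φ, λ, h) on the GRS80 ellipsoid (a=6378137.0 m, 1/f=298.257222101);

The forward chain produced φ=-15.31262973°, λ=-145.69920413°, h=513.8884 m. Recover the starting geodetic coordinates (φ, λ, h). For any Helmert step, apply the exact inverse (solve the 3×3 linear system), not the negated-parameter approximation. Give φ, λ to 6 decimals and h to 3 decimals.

start: φ=-15.312630°, λ=-145.699204°, h=513.888 m
→ ECEF (a=6378137.000, f=1/298.257222101): X=-5083463.6755, Y=-3467807.2776, Z=-1673625.0957
→ Helmert⁻¹: X=-5083377.6156, Y=-3467380.1524, Z=-1672956.0352
→ geod (Bowring, a=6378137.000): φ=-15.30754200°, λ=-145.70203800°, h=36.5060 m

φ=-15.307542°, λ=-145.702038°, h=36.506 m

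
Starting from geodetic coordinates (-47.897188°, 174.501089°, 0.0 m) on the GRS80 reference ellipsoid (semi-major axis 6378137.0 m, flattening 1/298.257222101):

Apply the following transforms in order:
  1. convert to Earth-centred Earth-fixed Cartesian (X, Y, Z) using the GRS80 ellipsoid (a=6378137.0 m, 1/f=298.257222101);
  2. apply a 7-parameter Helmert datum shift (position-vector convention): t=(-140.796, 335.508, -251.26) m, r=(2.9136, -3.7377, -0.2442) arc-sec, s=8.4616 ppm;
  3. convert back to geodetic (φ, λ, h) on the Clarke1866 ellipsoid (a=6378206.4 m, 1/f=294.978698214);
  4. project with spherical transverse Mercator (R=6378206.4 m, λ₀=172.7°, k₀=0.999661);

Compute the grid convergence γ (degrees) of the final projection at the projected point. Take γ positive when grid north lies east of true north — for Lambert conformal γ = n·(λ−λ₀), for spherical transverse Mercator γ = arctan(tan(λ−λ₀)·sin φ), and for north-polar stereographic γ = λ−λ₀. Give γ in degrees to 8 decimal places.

start: φ=-47.897188°, λ=174.501089°, h=0.000 m
→ ECEF (a=6378137.000, f=1/298.257222101): X=-4264490.4362, Y=410541.9202, Z=-4709219.4809
→ Helmert 7p (PV): X=-4264581.4947, Y=410952.4717, Z=-4709582.0662
→ geod (Bowring, a=6378206.400): φ=-47.90063622°, λ=174.49574053°, h=417.5572 m
→ into tm (λ₀=172.7°): φ=-47.90063622°, λ−λ₀=1.79574053°
convergence γ = -1.33260556°

-1.33260556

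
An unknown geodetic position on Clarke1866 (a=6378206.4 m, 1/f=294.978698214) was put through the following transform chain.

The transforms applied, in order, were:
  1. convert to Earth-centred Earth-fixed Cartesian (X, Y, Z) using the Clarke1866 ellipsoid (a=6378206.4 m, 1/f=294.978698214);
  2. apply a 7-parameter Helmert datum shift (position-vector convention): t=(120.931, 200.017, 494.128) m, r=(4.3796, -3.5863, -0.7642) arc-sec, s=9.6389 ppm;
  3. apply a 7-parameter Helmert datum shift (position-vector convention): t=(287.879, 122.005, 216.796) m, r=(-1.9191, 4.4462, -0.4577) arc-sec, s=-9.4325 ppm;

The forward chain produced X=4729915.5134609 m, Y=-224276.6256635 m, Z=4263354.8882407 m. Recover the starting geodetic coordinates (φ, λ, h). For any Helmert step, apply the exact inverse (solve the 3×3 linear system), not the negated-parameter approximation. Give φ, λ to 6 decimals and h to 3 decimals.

φ=42.189605°, λ=-2.717922°, h=2434.183 m

start: X=4729915.5135, Y=-224276.6257, Z=4263354.8882 m
→ Helmert⁻¹: X=4729580.8468, Y=-224429.9182, Z=4263278.1664
→ Helmert⁻¹: X=4729489.2757, Y=-224519.7388, Z=4262665.4864
→ geod (Bowring, a=6378206.400): φ=42.18960500°, λ=-2.71792200°, h=2434.1830 m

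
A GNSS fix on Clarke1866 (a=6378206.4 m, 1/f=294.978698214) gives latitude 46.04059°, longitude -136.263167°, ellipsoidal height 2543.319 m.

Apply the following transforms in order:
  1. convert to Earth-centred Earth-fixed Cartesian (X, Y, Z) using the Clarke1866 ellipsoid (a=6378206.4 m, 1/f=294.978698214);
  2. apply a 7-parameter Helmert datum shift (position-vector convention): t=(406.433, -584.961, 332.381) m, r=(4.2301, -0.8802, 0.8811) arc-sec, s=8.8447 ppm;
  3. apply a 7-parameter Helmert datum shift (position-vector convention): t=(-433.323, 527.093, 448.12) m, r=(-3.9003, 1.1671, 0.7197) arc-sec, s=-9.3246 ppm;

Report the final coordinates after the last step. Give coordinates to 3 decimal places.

start: φ=46.040590°, λ=-136.263167°, h=2543.319 m
→ ECEF (a=6378206.400, f=1/294.978698214): X=-3205814.3655, Y=-3067488.0737, Z=4570007.5104
→ Helmert 7p (PV): X=-3205442.6853, Y=-3068207.5831, Z=4570303.7225
→ Helmert 7p (PV): X=-3205809.5536, Y=-3067576.6447, Z=4570785.3800

X=-3205809.554 m, Y=-3067576.645 m, Z=4570785.380 m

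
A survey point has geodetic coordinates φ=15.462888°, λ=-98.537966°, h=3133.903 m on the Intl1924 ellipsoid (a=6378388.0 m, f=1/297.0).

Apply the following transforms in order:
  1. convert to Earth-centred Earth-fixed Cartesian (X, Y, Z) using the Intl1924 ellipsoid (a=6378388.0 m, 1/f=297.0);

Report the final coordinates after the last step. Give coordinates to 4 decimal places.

start: φ=15.462888°, λ=-98.537966°, h=3133.903 m
→ ECEF (a=6378388.000, f=1/297.0): X=-913355.2616, Y=-6083823.2472, Z=1690375.4203

X=-913355.2616 m, Y=-6083823.2472 m, Z=1690375.4203 m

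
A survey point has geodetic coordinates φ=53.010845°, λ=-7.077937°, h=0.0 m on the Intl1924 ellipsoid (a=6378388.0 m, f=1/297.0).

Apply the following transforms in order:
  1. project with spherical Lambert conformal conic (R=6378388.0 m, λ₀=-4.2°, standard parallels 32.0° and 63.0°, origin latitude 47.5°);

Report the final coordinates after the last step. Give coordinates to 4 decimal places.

E=-186282.0276 m, N=595018.7674 m

start: φ=53.010845°, λ=-7.077937°, h=0.000 m
→ lcc (R=6378388.0, λ₀=-4.2°): E=-186282.0276, N=595018.7674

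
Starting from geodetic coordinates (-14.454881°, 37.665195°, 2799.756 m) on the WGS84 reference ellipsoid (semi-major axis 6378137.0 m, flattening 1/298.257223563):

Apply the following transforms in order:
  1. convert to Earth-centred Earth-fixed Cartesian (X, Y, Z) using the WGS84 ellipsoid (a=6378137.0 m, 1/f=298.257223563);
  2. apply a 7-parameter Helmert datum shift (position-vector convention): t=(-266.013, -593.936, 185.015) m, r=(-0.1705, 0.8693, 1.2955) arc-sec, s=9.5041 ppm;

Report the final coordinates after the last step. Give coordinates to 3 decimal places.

start: φ=-14.454881°, λ=37.665195°, h=2799.756 m
→ ECEF (a=6378137.000, f=1/298.257223563): X=4892241.1760, Y=3776408.7971, Z=-1582465.5393
→ Helmert 7p (PV): X=4891991.2710, Y=3775880.1716, Z=-1582319.3043

X=4891991.271 m, Y=3775880.172 m, Z=-1582319.304 m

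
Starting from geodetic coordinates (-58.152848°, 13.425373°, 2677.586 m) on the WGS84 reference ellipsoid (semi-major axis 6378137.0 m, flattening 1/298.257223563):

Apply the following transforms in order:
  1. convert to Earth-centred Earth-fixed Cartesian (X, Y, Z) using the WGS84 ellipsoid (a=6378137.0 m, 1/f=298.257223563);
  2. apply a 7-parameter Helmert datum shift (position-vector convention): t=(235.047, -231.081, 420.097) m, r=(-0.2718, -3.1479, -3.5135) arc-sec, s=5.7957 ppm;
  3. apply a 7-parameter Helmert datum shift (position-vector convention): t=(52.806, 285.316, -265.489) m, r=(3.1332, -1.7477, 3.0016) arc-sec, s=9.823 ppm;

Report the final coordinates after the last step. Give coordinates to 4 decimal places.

X=3283267.3625 m, Y=783742.4710 m, Z=-5396855.2265 m

start: φ=-58.152848°, λ=13.425373°, h=2677.586 m
→ ECEF (a=6378137.000, f=1/298.257223563): X=3282798.1913, Y=783609.2778, Z=-5397014.3300
→ Helmert 7p (PV): X=3283147.9791, Y=783319.7073, Z=-5396576.4445
→ Helmert 7p (PV): X=3283267.3625, Y=783742.4710, Z=-5396855.2265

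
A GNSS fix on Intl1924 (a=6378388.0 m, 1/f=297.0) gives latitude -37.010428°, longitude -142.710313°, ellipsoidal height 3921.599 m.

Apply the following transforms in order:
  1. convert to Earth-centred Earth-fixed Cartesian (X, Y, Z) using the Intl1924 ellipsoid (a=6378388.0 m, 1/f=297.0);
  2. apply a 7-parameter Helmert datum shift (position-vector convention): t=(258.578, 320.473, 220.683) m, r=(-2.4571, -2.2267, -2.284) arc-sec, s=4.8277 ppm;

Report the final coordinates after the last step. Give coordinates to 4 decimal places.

X=-4059337.2016 m, Y=-3091114.0600 m, Z=-3820543.8759 m

start: φ=-37.010428°, λ=-142.710313°, h=3921.599 m
→ ECEF (a=6378388.000, f=1/297.0): X=-4059583.1957, Y=-3091419.0469, Z=-3820739.1150
→ Helmert 7p (PV): X=-4059337.2016, Y=-3091114.0600, Z=-3820543.8759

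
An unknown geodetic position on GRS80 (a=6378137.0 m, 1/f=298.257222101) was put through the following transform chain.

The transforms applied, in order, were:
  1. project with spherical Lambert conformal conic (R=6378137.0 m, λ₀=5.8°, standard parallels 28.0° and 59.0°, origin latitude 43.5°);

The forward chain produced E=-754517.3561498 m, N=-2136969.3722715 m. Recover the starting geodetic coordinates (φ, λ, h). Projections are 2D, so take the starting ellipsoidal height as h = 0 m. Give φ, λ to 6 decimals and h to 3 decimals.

start: E=-754517.3561, N=-2136969.3723 m
→ lcc⁻¹: φ=23.68097000°, λ=-1.45034700°

φ=23.680970°, λ=-1.450347°, h=0.000 m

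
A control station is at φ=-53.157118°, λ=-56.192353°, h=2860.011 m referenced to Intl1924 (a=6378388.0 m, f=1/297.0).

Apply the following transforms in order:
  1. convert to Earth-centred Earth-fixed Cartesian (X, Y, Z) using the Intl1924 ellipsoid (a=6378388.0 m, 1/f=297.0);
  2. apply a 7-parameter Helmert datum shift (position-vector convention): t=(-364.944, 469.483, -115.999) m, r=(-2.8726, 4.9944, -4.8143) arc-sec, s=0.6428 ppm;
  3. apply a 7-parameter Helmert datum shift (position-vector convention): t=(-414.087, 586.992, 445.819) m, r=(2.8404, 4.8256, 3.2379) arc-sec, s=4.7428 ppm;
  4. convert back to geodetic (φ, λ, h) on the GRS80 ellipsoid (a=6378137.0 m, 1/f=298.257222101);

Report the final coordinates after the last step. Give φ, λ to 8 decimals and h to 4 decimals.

start: φ=-53.157118°, λ=-56.192353°, h=2860.011 m
→ ECEF (a=6378388.000, f=1/297.0): X=2133597.3021, Y=-3186209.6087, Z=-5083437.5499
→ Helmert 7p (PV): X=2133036.2741, Y=-3185862.7687, Z=-5083564.1049
→ Helmert 7p (PV): X=2132563.3835, Y=-3185187.3982, Z=-5083236.1708
→ geod (Bowring, a=6378137.000): φ=-53.16548618°, λ=-56.19669264°, h=2037.2301 m

φ=-53.16548618°, λ=-56.19669264°, h=2037.2301 m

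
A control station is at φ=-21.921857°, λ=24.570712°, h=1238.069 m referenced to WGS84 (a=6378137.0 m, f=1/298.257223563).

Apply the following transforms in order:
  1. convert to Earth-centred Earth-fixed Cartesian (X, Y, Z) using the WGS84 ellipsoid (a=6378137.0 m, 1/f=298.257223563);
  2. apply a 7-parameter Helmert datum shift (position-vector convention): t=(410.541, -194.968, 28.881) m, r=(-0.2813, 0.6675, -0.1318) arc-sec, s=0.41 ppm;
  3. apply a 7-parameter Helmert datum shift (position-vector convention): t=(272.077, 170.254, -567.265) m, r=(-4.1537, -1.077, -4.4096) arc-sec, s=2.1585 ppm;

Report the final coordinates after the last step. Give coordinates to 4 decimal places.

start: φ=-21.921857°, λ=24.570712°, h=1238.069 m
→ ECEF (a=6378137.000, f=1/298.257223563): X=5384727.8231, Y=2461992.1703, Z=-2366850.2159
→ Helmert 7p (PV): X=5385134.4856, Y=2461791.5431, Z=-2366843.0886
→ Helmert 7p (PV): X=5385483.1739, Y=2461804.3225, Z=-2367436.9191

X=5385483.1739 m, Y=2461804.3225 m, Z=-2367436.9191 m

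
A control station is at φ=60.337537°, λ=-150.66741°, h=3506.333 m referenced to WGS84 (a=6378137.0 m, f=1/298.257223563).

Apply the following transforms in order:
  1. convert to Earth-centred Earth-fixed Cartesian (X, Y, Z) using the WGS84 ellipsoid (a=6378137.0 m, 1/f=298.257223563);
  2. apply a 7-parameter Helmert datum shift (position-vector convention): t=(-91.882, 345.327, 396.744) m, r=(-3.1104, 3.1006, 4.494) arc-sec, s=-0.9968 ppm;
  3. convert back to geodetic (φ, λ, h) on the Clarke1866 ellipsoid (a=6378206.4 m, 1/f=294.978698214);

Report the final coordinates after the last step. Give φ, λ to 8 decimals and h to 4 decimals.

φ=60.34300090°, λ=-150.67300223°, h=3911.1731 m

start: φ=60.337537°, λ=-150.667410°, h=3506.333 m
→ ECEF (a=6378137.000, f=1/298.257223563): X=-2760278.0982, Y=-1551060.9748, Z=5522231.3087
→ Helmert 7p (PV): X=-2760250.4242, Y=-1550690.9681, Z=5522687.4304
→ geod (Bowring, a=6378206.400): φ=60.34300090°, λ=-150.67300223°, h=3911.1731 m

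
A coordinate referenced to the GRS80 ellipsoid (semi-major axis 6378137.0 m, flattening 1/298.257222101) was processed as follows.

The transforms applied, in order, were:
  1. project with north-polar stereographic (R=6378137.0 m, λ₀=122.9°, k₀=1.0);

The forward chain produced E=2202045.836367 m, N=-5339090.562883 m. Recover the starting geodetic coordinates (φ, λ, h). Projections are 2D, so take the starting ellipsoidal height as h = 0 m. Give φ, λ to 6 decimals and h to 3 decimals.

φ=41.282969°, λ=145.313130°, h=0.000 m

start: E=2202045.8364, N=-5339090.5629 m
→ stereo⁻¹: φ=41.28296900°, λ=145.31313000°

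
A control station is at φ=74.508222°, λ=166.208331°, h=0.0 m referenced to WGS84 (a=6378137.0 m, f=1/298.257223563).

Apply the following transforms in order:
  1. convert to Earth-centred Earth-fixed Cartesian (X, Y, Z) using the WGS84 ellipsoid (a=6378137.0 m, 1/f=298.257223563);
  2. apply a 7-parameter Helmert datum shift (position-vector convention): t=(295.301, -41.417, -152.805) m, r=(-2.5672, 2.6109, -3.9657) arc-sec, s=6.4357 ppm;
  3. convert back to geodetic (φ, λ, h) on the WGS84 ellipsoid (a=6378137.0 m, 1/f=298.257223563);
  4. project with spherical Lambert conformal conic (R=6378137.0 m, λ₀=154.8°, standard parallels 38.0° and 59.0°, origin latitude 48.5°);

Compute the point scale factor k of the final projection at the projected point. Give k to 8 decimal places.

1.12755610

start: φ=74.508222°, λ=166.208331°, h=0.000 m
→ ECEF (a=6378137.000, f=1/298.257223563): X=-1659651.2680, Y=407393.5815, Z=6124331.6754
→ Helmert 7p (PV): X=-1659281.2930, Y=407462.9202, Z=6124234.2222
→ geod (Bowring, a=6378137.000): φ=74.51094835°, λ=166.20311513°, h=-185.4596 m
→ into lcc (λ₀=154.8°): φ=74.51094835°, λ−λ₀=11.40311513°
scale k = 1.12755610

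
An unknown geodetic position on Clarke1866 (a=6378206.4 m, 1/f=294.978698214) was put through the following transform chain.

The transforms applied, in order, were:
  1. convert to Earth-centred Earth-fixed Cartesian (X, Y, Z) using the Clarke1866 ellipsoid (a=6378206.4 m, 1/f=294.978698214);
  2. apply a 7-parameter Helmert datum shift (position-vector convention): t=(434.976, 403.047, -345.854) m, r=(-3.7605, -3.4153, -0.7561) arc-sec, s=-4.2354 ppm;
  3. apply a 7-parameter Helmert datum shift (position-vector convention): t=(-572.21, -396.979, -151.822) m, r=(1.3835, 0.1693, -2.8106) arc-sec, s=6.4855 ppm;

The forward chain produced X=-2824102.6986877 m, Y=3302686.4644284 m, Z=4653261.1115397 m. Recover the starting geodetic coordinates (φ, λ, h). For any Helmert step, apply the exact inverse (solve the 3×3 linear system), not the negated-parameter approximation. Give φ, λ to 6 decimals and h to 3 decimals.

start: X=-2824102.6987, Y=3302686.4644, Z=4653261.1115 m
→ Helmert⁻¹: X=-2823561.0042, Y=3303054.7590, Z=4653358.2816
→ Helmert⁻¹: X=-2823942.9898, Y=3302570.5025, Z=4653830.8149
→ geod (Bowring, a=6378206.400): φ=47.15764300°, λ=130.53290000°, h=457.4190 m

φ=47.157643°, λ=130.532900°, h=457.419 m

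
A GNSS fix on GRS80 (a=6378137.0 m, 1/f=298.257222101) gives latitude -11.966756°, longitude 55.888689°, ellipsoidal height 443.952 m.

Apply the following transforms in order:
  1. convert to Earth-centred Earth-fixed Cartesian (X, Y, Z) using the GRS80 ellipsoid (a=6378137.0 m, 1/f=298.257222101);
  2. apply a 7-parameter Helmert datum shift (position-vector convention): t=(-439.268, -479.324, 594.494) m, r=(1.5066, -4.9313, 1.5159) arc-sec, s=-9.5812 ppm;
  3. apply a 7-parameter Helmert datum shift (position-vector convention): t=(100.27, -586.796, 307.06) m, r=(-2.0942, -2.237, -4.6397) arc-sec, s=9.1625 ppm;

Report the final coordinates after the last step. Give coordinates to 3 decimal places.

start: φ=-11.966756°, λ=55.888689°, h=443.952 m
→ ECEF (a=6378137.000, f=1/298.257222101): X=3499889.6878, Y=5167117.9133, Z=-1313897.2001
→ Helmert 7p (PV): X=3499410.3242, Y=5166624.4004, Z=-1313168.7028
→ Helmert 7p (PV): X=3499673.1180, Y=5165992.8948, Z=-1312888.1793

X=3499673.118 m, Y=5165992.895 m, Z=-1312888.179 m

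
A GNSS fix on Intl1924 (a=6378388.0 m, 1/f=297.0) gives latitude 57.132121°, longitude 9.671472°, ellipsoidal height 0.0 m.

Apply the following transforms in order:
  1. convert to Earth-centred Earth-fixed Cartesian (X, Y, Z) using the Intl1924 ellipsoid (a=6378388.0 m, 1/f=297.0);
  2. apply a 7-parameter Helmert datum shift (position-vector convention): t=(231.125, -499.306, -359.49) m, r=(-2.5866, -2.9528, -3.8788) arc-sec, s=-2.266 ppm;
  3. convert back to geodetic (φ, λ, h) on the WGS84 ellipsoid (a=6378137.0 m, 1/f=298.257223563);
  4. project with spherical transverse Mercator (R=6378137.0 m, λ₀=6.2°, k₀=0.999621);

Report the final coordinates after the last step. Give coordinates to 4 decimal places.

E=209092.2108 m, N=6362495.0696 m

start: φ=57.132121°, λ=9.671472°, h=0.000 m
→ ECEF (a=6378388.000, f=1/297.0): X=3420496.7440, Y=582923.5126, Z=5334010.6802
→ Helmert 7p (PV): X=3420654.7207, Y=582425.4529, Z=5333680.7597
→ geod (Bowring, a=6378137.000): φ=57.12922039°, λ=9.66292654°, h=-51.3669 m
→ tm (R=6378137.0, λ₀=6.2°): E=209092.2108, N=6362495.0696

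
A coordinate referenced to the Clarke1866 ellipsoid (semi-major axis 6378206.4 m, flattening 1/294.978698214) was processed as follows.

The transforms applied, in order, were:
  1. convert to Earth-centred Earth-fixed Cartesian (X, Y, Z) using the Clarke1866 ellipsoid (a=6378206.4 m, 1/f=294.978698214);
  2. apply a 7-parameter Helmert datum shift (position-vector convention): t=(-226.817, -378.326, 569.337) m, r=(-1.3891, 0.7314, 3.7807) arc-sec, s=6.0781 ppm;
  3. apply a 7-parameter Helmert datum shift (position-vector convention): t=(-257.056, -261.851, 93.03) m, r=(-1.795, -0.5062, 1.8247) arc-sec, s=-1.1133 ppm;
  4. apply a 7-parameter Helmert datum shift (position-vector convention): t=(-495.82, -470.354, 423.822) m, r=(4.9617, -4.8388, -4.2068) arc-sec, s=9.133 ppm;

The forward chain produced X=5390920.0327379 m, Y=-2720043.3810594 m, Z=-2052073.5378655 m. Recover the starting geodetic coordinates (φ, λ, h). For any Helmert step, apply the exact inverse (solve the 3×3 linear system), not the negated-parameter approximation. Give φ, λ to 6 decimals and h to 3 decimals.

φ=-18.898024°, λ=-26.760831°, h=2092.689 m

start: X=5390920.0327, Y=-2720043.3811, Z=-2052073.5379 m
→ Helmert⁻¹: X=5391373.9269, Y=-2719487.6054, Z=-2052539.6744
→ Helmert⁻¹: X=5391607.8922, Y=-2719258.6149, Z=-2052671.8854
→ Helmert⁻¹: X=5391759.3813, Y=-2718948.7632, Z=-2053227.9348
→ geod (Bowring, a=6378206.400): φ=-18.89802400°, λ=-26.76083100°, h=2092.6890 m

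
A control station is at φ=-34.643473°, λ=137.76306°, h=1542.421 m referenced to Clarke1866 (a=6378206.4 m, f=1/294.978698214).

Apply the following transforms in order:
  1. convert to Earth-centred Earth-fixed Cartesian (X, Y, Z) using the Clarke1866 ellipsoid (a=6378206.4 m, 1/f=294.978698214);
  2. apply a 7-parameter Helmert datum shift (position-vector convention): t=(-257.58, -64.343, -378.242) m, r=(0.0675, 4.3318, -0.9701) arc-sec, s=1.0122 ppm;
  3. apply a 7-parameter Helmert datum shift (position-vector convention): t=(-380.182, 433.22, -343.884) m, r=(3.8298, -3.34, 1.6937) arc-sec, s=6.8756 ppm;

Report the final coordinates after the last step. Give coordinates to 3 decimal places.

start: φ=-34.643473°, λ=137.763060°, h=1542.421 m
→ ECEF (a=6378206.400, f=1/294.978698214): X=-3890208.3288, Y=3531998.4326, Z=-3606087.1135
→ Helmert 7p (PV): X=-3890528.9669, Y=3531957.1411, Z=-3606386.1508
→ Helmert 7p (PV): X=-3890906.5030, Y=3532449.6606, Z=-3606752.2501

X=-3890906.503 m, Y=3532449.661 m, Z=-3606752.250 m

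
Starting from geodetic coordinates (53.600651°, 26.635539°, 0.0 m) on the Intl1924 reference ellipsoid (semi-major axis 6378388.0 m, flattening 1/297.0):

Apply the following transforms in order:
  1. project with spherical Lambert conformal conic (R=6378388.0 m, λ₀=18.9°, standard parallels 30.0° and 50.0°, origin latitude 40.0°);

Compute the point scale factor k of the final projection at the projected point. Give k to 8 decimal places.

1.01432647

start: φ=53.600651°, λ=26.635539°, h=0.000 m
→ into lcc (λ₀=18.9°): φ=53.60065100°, λ−λ₀=7.73553900°
scale k = 1.01432647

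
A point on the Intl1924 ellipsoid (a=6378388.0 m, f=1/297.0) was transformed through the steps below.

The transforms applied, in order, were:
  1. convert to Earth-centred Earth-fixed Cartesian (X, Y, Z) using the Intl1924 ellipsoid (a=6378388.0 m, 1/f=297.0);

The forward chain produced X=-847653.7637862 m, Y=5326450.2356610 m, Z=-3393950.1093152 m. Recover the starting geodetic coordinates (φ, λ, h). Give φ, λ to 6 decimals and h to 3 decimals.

start: X=-847653.7638, Y=5326450.2357, Z=-3393950.1093 m
→ geod (Bowring, a=6378388.000): φ=-32.35541700°, λ=99.04225200°, h=204.7680 m

φ=-32.355417°, λ=99.042252°, h=204.768 m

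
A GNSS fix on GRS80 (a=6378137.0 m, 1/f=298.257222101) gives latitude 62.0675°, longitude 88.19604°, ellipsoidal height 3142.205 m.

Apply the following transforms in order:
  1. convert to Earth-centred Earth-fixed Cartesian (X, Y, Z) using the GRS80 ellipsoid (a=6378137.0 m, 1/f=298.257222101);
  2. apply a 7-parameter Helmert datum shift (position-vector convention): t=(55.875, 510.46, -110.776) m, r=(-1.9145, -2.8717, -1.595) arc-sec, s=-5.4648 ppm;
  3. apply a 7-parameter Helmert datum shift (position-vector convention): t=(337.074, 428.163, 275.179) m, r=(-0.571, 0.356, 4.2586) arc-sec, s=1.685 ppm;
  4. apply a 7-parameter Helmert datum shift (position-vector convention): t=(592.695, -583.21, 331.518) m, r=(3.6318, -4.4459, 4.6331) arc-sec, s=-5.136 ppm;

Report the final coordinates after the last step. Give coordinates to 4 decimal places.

start: φ=62.067500°, λ=88.196040°, h=3142.205 m
→ ECEF (a=6378137.000, f=1/298.257222101): X=94345.9005, Y=2995540.6912, Z=5614819.1084
→ Helmert 7p (PV): X=94346.2524, Y=2996086.1667, Z=5614651.1583
→ Helmert 7p (PV): X=94631.3178, Y=2996536.8690, Z=5614927.3411
→ Helmert 7p (PV): X=95035.1938, Y=2995841.5303, Z=5615284.8217

X=95035.1938 m, Y=2995841.5303 m, Z=5615284.8217 m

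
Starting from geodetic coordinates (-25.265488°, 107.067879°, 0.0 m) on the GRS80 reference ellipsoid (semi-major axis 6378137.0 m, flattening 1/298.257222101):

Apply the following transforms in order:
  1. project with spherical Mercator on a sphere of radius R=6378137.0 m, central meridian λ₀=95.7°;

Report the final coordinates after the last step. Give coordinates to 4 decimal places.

E=1265466.5017 m, N=-2908389.2404 m

start: φ=-25.265488°, λ=107.067879°, h=0.000 m
→ merc (R=6378137.0, λ₀=95.7°): E=1265466.5017, N=-2908389.2404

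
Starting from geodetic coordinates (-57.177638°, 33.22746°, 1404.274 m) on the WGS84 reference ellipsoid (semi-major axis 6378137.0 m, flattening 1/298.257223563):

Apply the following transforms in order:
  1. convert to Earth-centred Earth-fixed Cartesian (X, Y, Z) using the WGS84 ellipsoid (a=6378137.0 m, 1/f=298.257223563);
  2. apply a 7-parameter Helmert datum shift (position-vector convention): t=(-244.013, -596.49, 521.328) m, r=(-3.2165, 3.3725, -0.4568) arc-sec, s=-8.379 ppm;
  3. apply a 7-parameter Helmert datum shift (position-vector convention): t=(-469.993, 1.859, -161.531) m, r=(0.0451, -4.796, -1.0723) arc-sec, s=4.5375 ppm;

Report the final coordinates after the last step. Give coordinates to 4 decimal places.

X=2898761.0910 m, Y=1898617.1005 m, Z=-5337457.4132 m

start: φ=-57.177638°, λ=33.227460°, h=1404.274 m
→ ECEF (a=6378137.000, f=1/298.257223563): X=2899435.3322, Y=1899322.5940, Z=-5337828.5174
→ Helmert 7p (PV): X=2899083.9565, Y=1898620.5309, Z=-5337339.4880
→ Helmert 7p (PV): X=2898761.0910, Y=1898617.1005, Z=-5337457.4132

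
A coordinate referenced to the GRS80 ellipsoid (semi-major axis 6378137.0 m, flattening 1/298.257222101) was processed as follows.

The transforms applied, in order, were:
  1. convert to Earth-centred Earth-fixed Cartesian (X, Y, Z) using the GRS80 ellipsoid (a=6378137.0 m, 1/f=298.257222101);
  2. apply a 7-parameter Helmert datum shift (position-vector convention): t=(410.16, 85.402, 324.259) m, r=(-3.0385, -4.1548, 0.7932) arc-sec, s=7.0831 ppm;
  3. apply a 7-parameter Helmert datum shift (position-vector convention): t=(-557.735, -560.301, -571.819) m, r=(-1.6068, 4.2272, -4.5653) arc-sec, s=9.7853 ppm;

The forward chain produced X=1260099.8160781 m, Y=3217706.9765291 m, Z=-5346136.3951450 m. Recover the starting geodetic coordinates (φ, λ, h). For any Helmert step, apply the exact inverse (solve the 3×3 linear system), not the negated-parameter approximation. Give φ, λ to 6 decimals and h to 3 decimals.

start: X=1260099.8161, Y=3217706.9765, Z=-5346136.3951 m
→ Helmert⁻¹: X=1260683.5340, Y=3218305.3302, Z=-5345461.3616
→ Helmert⁻¹: X=1260169.1443, Y=3218271.0355, Z=-5345725.7313
→ geod (Bowring, a=6378137.000): φ=-57.29108900°, λ=68.61632200°, h=2661.5930 m

φ=-57.291089°, λ=68.616322°, h=2661.593 m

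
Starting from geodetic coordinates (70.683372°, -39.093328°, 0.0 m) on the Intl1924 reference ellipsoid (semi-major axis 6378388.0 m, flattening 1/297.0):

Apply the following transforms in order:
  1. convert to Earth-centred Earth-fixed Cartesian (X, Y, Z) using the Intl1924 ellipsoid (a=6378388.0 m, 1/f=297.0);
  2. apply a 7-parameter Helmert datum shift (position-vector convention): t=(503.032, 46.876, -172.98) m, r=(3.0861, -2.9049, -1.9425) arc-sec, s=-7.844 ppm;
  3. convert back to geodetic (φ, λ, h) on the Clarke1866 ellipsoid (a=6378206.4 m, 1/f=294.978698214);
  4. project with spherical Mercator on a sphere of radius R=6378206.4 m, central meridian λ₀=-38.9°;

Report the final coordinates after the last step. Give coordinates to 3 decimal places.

start: φ=70.683372°, λ=-39.093328°, h=0.000 m
→ ECEF (a=6378388.000, f=1/297.0): X=1642456.2922, Y=-1334470.4725, Z=5996829.3857
→ Helmert 7p (PV): X=1642849.4187, Y=-1334518.3195, Z=5996612.5317
→ geod (Bowring, a=6378206.400): φ=70.68071543°, λ=-39.08762259°, h=218.3348 m
→ merc (R=6378206.4, λ₀=-38.9°): E=-20886.2783, N=11294097.4985

E=-20886.278 m, N=11294097.499 m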